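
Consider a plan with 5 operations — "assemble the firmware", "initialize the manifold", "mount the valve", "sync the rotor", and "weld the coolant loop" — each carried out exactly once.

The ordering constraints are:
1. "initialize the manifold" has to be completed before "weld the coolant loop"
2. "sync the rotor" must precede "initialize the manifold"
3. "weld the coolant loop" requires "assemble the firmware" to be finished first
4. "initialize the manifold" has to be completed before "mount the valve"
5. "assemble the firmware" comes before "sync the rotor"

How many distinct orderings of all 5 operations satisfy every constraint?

2

"assemble the firmware" is the only operation with nothing required before it, so every ordering starts there.
Counting all ways to extend the partial order to a total order gives 2.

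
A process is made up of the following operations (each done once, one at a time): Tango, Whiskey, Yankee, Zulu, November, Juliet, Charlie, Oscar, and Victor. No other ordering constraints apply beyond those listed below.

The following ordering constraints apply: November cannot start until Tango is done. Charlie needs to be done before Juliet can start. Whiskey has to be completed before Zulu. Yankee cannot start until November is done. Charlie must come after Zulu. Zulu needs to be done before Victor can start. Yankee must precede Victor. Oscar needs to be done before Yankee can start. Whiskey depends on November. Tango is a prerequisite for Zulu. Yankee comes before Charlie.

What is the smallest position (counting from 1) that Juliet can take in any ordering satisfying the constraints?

8

Working backwards through the constraints from Juliet, its full set of required predecessors is Tango, Whiskey, Yankee, Zulu, November, Charlie, Oscar — 7 of them.
With 7 mandatory predecessors, the earliest Juliet can sit is position 7+1 = 8, and placing just those 7 first achieves it.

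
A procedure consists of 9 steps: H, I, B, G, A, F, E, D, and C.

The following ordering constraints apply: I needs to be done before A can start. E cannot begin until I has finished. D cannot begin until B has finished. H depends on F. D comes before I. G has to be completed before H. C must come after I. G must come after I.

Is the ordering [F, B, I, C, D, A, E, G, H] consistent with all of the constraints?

Here D comes after I.
That contradicts the constraint that D must precede I.

No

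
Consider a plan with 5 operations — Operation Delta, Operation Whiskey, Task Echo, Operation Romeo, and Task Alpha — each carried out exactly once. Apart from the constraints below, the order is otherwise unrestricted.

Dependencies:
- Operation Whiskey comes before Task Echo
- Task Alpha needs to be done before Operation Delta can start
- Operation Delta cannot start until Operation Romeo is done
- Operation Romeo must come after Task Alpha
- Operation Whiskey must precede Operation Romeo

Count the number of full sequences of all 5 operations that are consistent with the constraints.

The operations with no prerequisites are Operation Whiskey, Task Alpha; any of them can be placed first.
Systematically extending each partial ordering one operation at a time and counting, there are 7 complete orderings.

7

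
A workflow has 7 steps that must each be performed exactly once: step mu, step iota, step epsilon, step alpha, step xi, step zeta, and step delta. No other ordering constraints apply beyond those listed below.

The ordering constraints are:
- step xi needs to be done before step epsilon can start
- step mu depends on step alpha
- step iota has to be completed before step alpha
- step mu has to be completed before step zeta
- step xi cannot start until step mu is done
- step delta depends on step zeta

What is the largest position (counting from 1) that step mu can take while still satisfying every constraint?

3

The steps that are forced after step mu, directly or by a chain of constraints, are step epsilon, step xi, step zeta, step delta. That's 4 steps.
With 4 mandatory successors out of 7 steps total, the latest slot for step mu is 7−4 = 3, and it's reachable by doing all non-successors before step mu.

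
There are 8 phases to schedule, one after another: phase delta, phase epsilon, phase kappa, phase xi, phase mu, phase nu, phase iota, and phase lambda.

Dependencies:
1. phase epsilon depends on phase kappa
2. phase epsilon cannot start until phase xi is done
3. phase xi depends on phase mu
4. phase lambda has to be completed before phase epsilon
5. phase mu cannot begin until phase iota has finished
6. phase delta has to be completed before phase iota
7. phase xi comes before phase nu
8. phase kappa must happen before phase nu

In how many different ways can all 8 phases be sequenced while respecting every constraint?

65

The phases with no prerequisites are phase delta, phase kappa, phase lambda; any of them can be placed first.
Systematically extending each partial ordering one phase at a time and counting, there are 65 complete orderings.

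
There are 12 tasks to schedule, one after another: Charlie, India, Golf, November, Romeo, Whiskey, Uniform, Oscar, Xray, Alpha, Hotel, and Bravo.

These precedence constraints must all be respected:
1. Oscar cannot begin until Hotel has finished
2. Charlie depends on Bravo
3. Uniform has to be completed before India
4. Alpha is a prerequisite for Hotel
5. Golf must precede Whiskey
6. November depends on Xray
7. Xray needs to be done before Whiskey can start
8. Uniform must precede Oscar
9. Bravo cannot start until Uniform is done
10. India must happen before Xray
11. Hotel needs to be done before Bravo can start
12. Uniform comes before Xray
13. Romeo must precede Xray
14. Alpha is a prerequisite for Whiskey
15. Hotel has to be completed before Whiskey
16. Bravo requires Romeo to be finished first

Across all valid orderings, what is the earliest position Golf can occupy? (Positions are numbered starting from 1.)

Golf has no prerequisites at all, so it can go in position 1.

1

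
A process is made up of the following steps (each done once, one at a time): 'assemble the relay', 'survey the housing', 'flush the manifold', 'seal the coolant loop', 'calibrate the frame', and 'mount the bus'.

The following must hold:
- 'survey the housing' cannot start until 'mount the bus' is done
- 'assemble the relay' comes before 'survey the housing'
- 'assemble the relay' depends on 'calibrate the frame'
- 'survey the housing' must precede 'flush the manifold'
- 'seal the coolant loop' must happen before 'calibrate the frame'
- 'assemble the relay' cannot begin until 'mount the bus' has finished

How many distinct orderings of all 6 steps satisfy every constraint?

3

The steps with no prerequisites are 'seal the coolant loop', 'mount the bus'; any of them can be placed first.
Counting all ways to extend the partial order to a total order gives 3.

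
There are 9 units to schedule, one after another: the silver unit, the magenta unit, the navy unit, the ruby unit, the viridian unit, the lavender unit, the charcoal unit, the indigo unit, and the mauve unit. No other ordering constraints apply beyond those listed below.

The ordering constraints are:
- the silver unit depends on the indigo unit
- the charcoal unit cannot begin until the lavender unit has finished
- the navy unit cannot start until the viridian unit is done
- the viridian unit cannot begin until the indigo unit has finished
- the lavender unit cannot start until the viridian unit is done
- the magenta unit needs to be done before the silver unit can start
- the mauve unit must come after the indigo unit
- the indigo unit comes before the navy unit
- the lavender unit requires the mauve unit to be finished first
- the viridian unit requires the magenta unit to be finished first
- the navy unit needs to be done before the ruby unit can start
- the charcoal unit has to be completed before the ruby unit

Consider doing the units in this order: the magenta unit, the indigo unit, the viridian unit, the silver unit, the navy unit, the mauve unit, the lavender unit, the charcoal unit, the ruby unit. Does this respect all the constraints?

Checking each listed constraint against this order: for instance, the viridian unit is in position 3 and the lavender unit in position 7, so that constraint holds — and the remaining constraints check out the same way.

Yes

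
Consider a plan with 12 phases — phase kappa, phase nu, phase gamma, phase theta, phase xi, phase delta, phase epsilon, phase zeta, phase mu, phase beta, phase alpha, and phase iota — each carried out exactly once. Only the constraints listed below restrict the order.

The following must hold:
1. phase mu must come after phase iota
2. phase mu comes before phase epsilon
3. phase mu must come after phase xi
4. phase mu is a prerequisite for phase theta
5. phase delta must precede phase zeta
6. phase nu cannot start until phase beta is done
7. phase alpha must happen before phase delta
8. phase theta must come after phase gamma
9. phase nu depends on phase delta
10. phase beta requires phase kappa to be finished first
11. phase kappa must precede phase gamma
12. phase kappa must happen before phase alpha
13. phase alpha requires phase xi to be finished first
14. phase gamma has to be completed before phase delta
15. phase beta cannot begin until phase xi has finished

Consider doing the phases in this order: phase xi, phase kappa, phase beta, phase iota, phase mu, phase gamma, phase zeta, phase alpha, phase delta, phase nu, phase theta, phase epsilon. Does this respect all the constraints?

The sequence places phase zeta ahead of phase delta.
Since phase delta is required before phase zeta, the ordering is invalid.

No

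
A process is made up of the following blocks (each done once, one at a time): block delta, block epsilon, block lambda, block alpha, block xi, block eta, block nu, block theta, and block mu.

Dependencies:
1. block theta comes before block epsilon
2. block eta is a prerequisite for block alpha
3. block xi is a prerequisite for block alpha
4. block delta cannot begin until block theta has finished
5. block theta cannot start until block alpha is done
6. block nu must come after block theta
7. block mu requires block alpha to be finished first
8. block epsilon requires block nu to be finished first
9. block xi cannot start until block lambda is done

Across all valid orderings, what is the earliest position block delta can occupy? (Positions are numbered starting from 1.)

6

Every block that must precede block delta has to come before it. Tracing all chains that end at block delta, those blocks are: block lambda, block alpha, block xi, block eta, block theta — 5 in total.
With 5 mandatory predecessors, the earliest block delta can sit is position 5+1 = 6, and placing just those 5 first achieves it.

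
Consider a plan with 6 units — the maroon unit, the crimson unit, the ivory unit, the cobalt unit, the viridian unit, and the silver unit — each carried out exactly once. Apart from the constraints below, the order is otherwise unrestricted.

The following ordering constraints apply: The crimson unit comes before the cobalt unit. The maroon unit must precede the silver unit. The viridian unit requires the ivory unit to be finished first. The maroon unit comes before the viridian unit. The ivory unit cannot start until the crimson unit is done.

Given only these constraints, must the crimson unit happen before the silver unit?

No

Nothing in the constraints links the crimson unit and the silver unit; they are unordered relative to each other.
A valid ordering placing the silver unit before the crimson unit exists, so the answer is no.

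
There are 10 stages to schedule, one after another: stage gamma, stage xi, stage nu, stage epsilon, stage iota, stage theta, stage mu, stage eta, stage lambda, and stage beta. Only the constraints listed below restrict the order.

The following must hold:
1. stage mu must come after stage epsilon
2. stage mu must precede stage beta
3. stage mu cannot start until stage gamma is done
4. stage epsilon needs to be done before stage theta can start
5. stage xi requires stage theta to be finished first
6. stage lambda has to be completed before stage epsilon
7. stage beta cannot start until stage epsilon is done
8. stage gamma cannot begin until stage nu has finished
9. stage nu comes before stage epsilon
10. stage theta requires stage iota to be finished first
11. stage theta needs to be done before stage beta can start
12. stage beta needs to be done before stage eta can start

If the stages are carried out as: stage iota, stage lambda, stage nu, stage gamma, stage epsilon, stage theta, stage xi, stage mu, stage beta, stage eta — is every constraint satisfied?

Yes

Going through the constraints one by one, each required predecessor appears earlier in the sequence than its dependent — e.g. stage iota (position 1) is before stage theta (position 6), as required.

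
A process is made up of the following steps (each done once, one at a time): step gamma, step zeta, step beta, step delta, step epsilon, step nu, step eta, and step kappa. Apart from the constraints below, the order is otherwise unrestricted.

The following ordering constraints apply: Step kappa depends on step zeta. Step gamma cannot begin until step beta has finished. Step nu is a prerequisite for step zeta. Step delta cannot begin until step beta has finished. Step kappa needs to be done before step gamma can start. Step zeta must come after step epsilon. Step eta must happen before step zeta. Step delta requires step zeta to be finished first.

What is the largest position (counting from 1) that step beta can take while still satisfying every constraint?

6

The steps that are forced after step beta, directly or by a chain of constraints, are step gamma, step delta. That's 2 steps.
So at least 2 steps follow step beta, putting step beta no later than position 6. That position is achievable by scheduling everything else first.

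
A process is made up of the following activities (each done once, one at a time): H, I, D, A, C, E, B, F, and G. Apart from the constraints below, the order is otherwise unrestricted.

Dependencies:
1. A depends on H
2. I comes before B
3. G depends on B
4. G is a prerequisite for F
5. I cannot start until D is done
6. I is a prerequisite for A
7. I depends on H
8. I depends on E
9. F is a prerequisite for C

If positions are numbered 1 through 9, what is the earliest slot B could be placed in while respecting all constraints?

The activities that are forced before B, directly or transitively, are H, I, D, E. That's 4 activities.
So at minimum 4 activities come before B, putting B no earlier than position 5. That position is achievable by scheduling exactly those predecessors first.

5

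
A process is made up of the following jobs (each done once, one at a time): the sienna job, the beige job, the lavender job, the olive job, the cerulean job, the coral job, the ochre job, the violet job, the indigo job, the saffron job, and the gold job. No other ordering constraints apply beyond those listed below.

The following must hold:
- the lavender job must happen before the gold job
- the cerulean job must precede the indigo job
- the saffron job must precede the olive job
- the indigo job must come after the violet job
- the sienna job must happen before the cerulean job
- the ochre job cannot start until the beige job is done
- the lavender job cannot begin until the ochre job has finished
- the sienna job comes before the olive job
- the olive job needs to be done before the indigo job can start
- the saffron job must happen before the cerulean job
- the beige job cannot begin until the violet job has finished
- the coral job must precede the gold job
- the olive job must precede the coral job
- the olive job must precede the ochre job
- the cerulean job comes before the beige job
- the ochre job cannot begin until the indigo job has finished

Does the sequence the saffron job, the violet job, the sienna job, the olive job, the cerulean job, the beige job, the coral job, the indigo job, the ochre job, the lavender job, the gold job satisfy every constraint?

Checking each listed constraint against this order: for instance, the violet job is in position 2 and the indigo job in position 8, so that constraint holds — and the remaining constraints check out the same way.

Yes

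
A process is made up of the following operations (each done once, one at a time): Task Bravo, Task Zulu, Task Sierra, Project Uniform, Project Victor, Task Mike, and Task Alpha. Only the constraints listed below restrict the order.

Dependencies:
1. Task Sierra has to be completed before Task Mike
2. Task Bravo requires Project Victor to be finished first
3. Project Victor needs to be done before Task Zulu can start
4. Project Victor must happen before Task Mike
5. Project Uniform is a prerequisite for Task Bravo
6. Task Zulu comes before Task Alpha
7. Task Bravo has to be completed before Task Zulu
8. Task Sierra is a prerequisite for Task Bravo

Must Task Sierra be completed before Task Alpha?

Yes

Tracing the constraints gives a chain: Task Sierra → Task Bravo → Task Zulu → Task Alpha.
Hence Task Sierra necessarily comes before Task Alpha.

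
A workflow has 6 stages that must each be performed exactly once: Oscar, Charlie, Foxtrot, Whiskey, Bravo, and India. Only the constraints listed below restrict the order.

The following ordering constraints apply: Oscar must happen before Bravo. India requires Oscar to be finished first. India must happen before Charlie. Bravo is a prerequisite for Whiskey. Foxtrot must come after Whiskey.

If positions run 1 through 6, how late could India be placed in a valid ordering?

The only stage forced after India (directly or by a chain) is Charlie.
So at least 1 stage follows India, putting India no later than position 5. That position is achievable by scheduling everything else first.

5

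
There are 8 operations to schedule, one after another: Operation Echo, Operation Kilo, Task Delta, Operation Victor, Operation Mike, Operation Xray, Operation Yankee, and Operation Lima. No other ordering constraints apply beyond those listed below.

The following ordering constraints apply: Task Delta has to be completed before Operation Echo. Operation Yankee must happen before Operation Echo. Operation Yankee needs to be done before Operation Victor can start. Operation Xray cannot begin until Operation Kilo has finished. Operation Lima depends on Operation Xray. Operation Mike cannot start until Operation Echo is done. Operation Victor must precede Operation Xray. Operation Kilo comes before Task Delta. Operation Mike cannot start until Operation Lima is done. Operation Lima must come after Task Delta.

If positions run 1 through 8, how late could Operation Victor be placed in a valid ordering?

Following every chain forward from Operation Victor, the operations that must come later are Operation Mike, Operation Xray, Operation Lima — 3 of them.
With 3 mandatory successors out of 8 operations total, the latest slot for Operation Victor is 8−3 = 5, and it's reachable by doing all non-successors before Operation Victor.

5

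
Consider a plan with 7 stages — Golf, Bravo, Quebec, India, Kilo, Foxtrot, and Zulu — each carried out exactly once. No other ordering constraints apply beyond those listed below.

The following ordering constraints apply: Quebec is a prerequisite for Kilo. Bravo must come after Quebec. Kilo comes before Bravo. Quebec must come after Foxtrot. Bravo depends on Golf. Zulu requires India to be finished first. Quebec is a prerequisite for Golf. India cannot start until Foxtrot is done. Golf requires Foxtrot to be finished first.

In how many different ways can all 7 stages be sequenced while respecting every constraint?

30

Only Foxtrot has no prerequisites, so it must go first.
Enumerating by repeatedly choosing an available stage (one whose prerequisites are all placed) gives 30 distinct complete orderings.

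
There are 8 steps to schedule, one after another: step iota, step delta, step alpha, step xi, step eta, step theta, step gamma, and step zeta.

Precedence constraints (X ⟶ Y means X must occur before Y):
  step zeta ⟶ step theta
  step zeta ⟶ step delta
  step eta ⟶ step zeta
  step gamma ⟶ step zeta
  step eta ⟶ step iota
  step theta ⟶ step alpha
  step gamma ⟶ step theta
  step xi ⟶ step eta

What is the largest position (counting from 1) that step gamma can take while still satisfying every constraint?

The steps that are forced after step gamma, directly or by a chain of constraints, are step delta, step alpha, step theta, step zeta. That's 4 steps.
With 4 mandatory successors out of 8 steps total, the latest slot for step gamma is 8−4 = 4, and it's reachable by doing all non-successors before step gamma.

4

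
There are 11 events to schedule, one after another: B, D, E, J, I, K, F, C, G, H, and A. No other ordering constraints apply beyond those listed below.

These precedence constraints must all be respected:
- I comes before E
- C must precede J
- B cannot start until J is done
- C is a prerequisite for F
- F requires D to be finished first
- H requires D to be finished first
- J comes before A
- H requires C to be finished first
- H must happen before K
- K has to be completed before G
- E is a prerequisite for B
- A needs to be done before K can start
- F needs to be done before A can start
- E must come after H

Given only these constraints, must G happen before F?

There is a chain F → A → K → G, which puts F before G.
So G does not have to come before F — it cannot.

No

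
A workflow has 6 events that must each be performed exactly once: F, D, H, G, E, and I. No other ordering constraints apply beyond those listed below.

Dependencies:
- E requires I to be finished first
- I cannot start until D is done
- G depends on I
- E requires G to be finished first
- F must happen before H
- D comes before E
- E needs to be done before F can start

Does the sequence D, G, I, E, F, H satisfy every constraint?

In the proposed order, G appears before I.
That contradicts the constraint that I must precede G.

No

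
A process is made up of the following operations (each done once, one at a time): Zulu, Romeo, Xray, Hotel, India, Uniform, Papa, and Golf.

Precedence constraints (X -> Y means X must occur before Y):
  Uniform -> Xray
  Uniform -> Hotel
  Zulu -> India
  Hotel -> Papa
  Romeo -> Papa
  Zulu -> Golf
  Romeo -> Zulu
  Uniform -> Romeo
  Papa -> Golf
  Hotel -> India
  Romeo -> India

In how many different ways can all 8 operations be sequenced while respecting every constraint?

91

Only Uniform has no prerequisites, so it must go first.
Enumerating by repeatedly choosing an available operation (one whose prerequisites are all placed) gives 91 distinct complete orderings.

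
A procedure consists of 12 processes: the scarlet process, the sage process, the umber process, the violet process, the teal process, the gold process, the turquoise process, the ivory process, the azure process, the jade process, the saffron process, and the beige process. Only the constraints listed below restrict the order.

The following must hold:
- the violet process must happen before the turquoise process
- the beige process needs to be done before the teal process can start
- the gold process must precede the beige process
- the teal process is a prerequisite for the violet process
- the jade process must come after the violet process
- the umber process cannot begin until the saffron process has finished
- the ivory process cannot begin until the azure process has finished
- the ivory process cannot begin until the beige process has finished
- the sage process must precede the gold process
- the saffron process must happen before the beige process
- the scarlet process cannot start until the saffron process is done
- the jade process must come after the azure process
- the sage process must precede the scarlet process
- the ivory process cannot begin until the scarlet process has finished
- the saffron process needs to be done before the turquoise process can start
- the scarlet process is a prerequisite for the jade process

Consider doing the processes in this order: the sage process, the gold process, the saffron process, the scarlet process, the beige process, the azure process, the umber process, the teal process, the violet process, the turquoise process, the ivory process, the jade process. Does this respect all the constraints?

Every stated constraint is respected: the scarlet process sits at position 4, ahead of the jade process at position 12, and each of the other listed pairs likewise has the predecessor earlier in the sequence.

Yes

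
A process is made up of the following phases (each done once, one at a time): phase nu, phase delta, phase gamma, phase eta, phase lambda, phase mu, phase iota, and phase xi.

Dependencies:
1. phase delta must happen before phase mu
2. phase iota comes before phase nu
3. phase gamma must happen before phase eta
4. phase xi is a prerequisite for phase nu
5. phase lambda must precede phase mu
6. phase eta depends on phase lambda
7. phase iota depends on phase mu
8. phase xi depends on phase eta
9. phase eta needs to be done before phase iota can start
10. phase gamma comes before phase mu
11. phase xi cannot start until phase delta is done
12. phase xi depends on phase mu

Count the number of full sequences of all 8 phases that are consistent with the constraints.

3 phases have no prerequisites (phase delta, phase gamma, phase lambda), so any of them could come first.
Counting all ways to extend the partial order to a total order gives 28.

28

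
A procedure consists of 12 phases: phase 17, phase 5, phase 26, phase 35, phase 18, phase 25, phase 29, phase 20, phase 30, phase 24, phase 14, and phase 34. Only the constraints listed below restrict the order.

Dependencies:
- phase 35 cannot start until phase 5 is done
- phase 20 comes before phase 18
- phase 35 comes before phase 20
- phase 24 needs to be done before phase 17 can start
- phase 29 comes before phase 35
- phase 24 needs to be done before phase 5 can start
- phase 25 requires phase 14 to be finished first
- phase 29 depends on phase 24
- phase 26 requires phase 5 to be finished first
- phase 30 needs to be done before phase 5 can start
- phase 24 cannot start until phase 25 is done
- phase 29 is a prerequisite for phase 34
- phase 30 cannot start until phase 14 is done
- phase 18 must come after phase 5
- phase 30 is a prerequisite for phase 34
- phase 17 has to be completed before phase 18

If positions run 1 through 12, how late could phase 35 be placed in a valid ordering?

10

Every phase that must follow phase 35 has to come after it. Tracing all chains starting from phase 35, those phases are: phase 18, phase 20 — 2 in total.
With 2 mandatory successors out of 12 phases total, the latest slot for phase 35 is 12−2 = 10, and it's reachable by doing all non-successors before phase 35.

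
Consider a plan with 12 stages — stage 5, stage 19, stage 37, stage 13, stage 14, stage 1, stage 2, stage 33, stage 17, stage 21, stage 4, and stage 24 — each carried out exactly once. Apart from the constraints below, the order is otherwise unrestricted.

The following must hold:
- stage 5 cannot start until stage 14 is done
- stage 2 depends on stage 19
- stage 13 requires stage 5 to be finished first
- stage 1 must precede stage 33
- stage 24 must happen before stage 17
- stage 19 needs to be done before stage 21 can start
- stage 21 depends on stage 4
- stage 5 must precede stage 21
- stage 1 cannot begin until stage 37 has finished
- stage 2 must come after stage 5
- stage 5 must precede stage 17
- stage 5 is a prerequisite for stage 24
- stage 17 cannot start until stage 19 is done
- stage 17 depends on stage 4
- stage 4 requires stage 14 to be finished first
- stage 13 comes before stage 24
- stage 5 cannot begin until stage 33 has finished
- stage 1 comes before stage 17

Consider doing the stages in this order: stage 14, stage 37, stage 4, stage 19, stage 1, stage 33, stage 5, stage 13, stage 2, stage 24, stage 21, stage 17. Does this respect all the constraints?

Going through the constraints one by one, each required predecessor appears earlier in the sequence than its dependent — e.g. stage 4 (position 3) is before stage 17 (position 12), as required.

Yes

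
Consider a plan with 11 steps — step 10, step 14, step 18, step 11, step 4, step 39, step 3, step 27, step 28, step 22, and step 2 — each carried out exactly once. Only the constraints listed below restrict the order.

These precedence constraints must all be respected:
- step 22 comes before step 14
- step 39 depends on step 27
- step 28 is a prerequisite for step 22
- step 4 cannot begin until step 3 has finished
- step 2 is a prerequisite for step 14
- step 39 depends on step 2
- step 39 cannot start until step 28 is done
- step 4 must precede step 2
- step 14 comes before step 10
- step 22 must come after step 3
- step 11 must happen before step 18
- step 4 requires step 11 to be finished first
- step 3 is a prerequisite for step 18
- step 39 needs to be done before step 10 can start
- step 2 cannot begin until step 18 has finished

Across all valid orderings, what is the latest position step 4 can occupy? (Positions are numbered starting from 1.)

7

Following every chain forward from step 4, the steps that must come later are step 10, step 14, step 39, step 2 — 4 of them.
With 4 mandatory successors out of 11 steps total, the latest slot for step 4 is 11−4 = 7, and it's reachable by doing all non-successors before step 4.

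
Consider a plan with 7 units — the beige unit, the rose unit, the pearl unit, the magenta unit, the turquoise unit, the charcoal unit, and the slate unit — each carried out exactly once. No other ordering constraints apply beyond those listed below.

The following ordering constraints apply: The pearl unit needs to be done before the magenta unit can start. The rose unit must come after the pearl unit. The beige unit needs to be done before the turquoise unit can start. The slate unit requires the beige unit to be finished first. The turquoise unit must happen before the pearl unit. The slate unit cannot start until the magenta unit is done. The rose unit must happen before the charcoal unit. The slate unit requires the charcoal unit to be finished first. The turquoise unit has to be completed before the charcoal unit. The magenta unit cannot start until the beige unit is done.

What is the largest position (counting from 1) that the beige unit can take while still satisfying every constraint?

1

Following every chain forward from the beige unit, the units that must come later are the rose unit, the pearl unit, the magenta unit, the turquoise unit, the charcoal unit, the slate unit — 6 of them.
With 6 mandatory successors out of 7 units total, the latest slot for the beige unit is 7−6 = 1, and it's reachable by doing all non-successors before the beige unit.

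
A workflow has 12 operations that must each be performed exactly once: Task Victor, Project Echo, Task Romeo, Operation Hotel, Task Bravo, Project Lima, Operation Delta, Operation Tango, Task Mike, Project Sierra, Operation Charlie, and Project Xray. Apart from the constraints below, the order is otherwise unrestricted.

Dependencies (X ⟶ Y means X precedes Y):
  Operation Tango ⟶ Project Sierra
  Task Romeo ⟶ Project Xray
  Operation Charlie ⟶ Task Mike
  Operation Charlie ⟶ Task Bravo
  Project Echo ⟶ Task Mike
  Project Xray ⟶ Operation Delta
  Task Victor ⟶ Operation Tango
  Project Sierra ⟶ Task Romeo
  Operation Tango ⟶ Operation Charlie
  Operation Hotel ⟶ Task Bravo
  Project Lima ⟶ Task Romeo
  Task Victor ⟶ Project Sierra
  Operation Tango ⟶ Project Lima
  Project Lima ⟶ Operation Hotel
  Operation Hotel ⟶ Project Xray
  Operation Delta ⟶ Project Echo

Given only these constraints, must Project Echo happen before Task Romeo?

No

The constraints actually force Task Romeo before Project Echo (via Task Romeo → Project Xray → Operation Delta → Project Echo), not the other way around.
So Project Echo never precedes Task Romeo.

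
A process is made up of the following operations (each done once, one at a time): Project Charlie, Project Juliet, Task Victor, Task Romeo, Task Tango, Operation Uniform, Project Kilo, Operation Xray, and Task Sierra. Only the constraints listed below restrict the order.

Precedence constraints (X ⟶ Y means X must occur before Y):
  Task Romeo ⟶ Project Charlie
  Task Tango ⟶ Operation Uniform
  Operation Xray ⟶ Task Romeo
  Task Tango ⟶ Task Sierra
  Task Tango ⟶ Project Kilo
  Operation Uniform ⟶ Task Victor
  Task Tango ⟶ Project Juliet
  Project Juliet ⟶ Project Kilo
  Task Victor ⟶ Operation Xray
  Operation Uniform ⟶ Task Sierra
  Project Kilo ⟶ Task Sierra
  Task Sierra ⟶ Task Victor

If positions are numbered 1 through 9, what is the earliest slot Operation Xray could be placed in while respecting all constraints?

7

Working backwards through the constraints from Operation Xray, its full set of required predecessors is Project Juliet, Task Victor, Task Tango, Operation Uniform, Project Kilo, Task Sierra — 6 of them.
With 6 mandatory predecessors, the earliest Operation Xray can sit is position 6+1 = 7, and placing just those 6 first achieves it.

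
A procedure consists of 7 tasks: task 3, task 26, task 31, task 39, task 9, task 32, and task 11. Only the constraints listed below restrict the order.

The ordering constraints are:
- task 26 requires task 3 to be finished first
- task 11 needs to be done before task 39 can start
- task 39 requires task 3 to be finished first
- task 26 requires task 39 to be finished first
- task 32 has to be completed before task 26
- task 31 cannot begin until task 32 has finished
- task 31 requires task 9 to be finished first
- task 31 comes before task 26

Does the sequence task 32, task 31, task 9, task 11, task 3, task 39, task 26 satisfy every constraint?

In the proposed order, task 31 appears before task 9.
But one of the constraints requires task 9 before task 31, so this ordering violates it.

No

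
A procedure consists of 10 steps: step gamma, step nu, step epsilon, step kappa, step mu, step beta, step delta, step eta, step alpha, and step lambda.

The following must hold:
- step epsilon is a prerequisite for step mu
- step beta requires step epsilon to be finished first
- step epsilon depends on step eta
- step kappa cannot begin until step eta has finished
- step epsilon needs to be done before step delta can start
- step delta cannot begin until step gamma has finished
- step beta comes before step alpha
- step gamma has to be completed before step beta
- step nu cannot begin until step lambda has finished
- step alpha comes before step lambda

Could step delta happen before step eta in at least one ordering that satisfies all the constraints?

There is a dependency chain step eta → step epsilon → step delta, so step delta always comes after step eta.
So no valid ordering can have step delta before step eta.

No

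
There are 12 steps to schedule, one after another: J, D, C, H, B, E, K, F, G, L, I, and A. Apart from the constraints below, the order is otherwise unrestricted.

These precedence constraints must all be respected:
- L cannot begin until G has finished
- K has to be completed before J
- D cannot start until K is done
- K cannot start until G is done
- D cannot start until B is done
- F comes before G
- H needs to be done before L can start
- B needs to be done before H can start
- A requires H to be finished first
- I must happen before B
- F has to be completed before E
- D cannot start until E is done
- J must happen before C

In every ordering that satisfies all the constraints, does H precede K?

No chain of constraints connects H to K in either direction.
There exist valid orderings with K before H, so H is not required to come first.

No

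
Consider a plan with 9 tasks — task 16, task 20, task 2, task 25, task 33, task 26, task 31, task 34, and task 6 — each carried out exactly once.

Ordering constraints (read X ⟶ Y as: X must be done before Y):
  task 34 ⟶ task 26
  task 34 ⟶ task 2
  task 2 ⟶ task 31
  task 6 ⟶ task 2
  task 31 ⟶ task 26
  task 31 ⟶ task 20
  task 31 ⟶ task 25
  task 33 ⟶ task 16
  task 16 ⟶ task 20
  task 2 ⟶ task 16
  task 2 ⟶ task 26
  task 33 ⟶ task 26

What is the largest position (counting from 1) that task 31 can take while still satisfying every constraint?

The tasks that are forced after task 31, directly or by a chain of constraints, are task 20, task 25, task 26. That's 3 tasks.
With 3 mandatory successors out of 9 tasks total, the latest slot for task 31 is 9−3 = 6, and it's reachable by doing all non-successors before task 31.

6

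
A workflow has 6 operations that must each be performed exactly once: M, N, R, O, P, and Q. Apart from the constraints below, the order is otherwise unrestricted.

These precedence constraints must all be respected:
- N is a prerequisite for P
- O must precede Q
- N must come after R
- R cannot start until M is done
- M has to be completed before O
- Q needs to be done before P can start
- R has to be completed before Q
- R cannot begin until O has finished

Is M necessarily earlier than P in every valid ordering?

Following the dependencies: M → R → N → P.
That forces M before P in every valid schedule.

Yes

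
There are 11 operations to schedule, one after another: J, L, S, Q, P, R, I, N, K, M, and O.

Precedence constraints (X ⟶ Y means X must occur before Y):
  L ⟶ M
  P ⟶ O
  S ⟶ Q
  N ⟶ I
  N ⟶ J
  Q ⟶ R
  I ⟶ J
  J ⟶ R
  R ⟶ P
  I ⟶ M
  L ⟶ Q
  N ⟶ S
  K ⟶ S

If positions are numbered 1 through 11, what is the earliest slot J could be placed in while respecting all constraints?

3

Every operation that must precede J has to come before it. Tracing all chains that end at J, those operations are: I, N — 2 in total.
So at minimum 2 operations come before J, putting J no earlier than position 3. That position is achievable by scheduling exactly those predecessors first.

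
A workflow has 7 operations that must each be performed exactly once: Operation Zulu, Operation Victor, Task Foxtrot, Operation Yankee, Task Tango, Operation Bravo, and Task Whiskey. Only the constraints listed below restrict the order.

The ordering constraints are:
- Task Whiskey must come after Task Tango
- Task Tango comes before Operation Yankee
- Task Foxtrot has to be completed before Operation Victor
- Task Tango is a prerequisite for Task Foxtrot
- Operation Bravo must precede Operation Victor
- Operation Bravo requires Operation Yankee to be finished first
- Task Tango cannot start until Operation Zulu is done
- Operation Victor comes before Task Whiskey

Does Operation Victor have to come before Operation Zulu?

There is a chain Operation Zulu → Task Tango → Task Foxtrot → Operation Victor, which puts Operation Zulu before Operation Victor.
So Operation Victor does not have to come before Operation Zulu — it cannot.

No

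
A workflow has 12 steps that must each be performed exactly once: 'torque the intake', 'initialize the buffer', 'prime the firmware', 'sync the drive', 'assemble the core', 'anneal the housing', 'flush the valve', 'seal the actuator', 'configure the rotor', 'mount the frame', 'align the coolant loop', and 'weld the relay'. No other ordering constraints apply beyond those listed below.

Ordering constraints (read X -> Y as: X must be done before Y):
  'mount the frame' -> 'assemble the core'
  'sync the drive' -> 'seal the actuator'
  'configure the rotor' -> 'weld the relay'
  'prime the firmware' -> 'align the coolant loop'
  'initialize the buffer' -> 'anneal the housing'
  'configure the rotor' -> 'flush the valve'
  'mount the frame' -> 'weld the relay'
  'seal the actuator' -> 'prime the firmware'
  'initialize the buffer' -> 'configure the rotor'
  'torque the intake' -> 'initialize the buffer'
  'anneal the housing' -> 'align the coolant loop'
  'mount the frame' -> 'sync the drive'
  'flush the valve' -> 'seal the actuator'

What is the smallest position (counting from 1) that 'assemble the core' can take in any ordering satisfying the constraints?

2

Working backwards through the constraints from 'assemble the core', its only required predecessor is 'mount the frame'.
So at minimum 1 step comes before 'assemble the core', putting 'assemble the core' no earlier than position 2. That position is achievable by scheduling exactly that predecessor first.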